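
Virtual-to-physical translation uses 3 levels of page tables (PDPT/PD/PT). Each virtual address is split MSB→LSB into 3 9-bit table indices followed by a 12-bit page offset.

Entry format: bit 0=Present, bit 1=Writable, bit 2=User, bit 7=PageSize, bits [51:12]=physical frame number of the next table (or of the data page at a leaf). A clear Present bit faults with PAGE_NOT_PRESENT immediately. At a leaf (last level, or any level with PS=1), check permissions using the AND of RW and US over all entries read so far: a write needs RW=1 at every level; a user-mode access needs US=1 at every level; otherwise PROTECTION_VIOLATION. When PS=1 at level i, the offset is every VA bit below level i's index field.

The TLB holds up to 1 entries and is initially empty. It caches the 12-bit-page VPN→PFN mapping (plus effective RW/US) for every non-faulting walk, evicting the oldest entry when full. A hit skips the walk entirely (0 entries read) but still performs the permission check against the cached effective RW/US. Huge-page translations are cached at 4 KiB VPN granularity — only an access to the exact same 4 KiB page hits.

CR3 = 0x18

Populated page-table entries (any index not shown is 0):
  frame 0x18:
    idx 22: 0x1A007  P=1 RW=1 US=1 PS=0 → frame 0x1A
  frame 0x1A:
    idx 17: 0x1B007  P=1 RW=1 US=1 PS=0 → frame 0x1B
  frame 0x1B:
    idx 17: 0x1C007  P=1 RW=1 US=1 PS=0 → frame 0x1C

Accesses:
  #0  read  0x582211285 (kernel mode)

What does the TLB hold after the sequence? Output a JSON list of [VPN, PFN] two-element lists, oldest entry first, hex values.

Walk each access:
#0 VA=0x582211285 (r,kernel):
  lvl0: tbl 0x18, slot 22 ⇒ 0x1A007 (P1/RW1/US1/PS0)
  lvl1: tbl 0x1A, slot 17 ⇒ 0x1B007 (P1/RW1/US1/PS0)
  lvl2: tbl 0x1B, slot 17 ⇒ 0x1C007 (P1/RW1/US1/PS0)
  ✓ 0x1C285  — 3 lookups

TLB: [["0x582211", "0x1C"]]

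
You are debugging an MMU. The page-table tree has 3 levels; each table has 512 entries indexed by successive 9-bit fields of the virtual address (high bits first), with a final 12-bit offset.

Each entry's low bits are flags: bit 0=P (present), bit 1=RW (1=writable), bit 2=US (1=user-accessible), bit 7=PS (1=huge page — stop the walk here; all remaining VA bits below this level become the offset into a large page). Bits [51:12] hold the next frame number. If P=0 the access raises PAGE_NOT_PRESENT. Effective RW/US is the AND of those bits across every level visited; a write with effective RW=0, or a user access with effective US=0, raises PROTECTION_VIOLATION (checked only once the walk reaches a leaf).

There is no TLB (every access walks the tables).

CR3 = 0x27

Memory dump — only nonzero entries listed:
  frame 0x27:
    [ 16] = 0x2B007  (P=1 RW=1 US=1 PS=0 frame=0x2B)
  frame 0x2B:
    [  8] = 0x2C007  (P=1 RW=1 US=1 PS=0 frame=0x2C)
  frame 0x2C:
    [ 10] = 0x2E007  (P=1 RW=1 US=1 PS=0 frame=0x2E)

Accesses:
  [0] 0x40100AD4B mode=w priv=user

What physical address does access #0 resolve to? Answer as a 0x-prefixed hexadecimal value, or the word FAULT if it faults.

Trace:
#0 VA=0x40100AD4B (w,user):
  lvl0: tbl 0x27, slot 16 ⇒ 0x2B007 (P1/RW1/US1/PS0)
  lvl1: tbl 0x2B, slot 8 ⇒ 0x2C007 (P1/RW1/US1/PS0)
  lvl2: tbl 0x2C, slot 10 ⇒ 0x2E007 (P1/RW1/US1/PS0)
  → PA=0x2ED4B  (3 entries read)

Access #0 PA: 0x2ED4B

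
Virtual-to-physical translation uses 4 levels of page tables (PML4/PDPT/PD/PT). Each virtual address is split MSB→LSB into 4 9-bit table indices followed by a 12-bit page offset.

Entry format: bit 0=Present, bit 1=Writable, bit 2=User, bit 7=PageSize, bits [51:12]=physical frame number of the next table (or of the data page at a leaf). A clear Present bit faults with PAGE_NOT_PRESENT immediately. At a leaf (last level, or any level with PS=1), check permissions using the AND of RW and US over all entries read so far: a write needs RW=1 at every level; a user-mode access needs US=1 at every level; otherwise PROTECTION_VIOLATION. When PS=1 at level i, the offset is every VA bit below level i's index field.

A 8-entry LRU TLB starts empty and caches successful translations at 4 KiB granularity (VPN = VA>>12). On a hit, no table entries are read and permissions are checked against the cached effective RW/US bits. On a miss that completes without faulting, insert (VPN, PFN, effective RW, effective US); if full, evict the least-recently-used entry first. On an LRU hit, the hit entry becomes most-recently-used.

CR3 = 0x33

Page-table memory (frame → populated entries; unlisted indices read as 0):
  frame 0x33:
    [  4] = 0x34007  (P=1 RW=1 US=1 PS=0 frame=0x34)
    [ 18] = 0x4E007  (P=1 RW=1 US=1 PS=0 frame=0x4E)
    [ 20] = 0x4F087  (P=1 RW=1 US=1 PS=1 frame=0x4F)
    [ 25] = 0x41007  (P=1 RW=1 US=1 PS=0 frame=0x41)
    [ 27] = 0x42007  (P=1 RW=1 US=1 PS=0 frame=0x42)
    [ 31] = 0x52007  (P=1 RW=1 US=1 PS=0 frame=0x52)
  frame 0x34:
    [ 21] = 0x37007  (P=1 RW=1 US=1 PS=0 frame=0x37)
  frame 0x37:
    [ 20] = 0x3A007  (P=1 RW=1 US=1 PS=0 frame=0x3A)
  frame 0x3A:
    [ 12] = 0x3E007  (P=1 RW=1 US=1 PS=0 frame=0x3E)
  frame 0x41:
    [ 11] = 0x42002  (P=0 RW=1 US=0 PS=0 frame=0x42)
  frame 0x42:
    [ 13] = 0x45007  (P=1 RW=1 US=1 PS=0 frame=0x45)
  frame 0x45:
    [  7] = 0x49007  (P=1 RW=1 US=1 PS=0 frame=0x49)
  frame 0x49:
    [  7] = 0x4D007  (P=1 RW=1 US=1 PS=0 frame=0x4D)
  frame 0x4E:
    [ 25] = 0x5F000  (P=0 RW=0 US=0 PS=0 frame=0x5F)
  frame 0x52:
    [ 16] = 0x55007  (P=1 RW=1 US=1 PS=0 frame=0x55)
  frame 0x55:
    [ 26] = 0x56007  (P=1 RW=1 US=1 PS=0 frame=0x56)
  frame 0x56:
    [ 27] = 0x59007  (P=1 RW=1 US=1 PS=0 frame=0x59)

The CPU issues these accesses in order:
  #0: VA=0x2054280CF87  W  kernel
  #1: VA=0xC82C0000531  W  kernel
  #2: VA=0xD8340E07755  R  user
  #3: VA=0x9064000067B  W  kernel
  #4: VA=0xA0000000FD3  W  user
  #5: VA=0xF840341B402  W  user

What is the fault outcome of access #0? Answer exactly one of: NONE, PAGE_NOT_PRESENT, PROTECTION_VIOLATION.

Per-access translation:
#0 VA=0x2054280CF87 (w,kernel):
  lvl0: tbl 0x33, slot 4 ⇒ 0x34007 (P1/RW1/US1/PS0)
  lvl1: tbl 0x34, slot 21 ⇒ 0x37007 (P1/RW1/US1/PS0)
  lvl2: tbl 0x37, slot 20 ⇒ 0x3A007 (P1/RW1/US1/PS0)
  lvl3: tbl 0x3A, slot 12 ⇒ 0x3E007 (P1/RW1/US1/PS0)
  ✓ 0x3EF87  — 4 lookups
#1 VA=0xC82C0000531 (w,kernel):
  lvl0: tbl 0x33, slot 25 ⇒ 0x41007 (P1/RW1/US1/PS0)
  lvl1: tbl 0x41, slot 11 ⇒ 0x42002 (P0/RW1/US0/PS0)
  ⇒ fault: PAGE_NOT_PRESENT  — 2 lookups
#2 VA=0xD8340E07755 (r,user):
  lvl0: tbl 0x33, slot 27 ⇒ 0x42007 (P1/RW1/US1/PS0)
  lvl1: tbl 0x42, slot 13 ⇒ 0x45007 (P1/RW1/US1/PS0)
  lvl2: tbl 0x45, slot 7 ⇒ 0x49007 (P1/RW1/US1/PS0)
  lvl3: tbl 0x49, slot 7 ⇒ 0x4D007 (P1/RW1/US1/PS0)
  ✓ 0x4D755  — 4 lookups
#3 VA=0x9064000067B (w,kernel):
  lvl0: tbl 0x33, slot 18 ⇒ 0x4E007 (P1/RW1/US1/PS0)
  lvl1: tbl 0x4E, slot 25 ⇒ 0x5F000 (P0/RW0/US0/PS0)
  ⇒ fault: PAGE_NOT_PRESENT  — 2 lookups
#4 VA=0xA0000000FD3 (w,user):
  lvl0: tbl 0x33, slot 20 ⇒ 0x4F087 (P1/RW1/US1/PS1)
  ✓ 0x4FFD3 (huge @L0)  — 1 lookups
#5 VA=0xF840341B402 (w,user):
  lvl0: tbl 0x33, slot 31 ⇒ 0x52007 (P1/RW1/US1/PS0)
  lvl1: tbl 0x52, slot 16 ⇒ 0x55007 (P1/RW1/US1/PS0)
  lvl2: tbl 0x55, slot 26 ⇒ 0x56007 (P1/RW1/US1/PS0)
  lvl3: tbl 0x56, slot 27 ⇒ 0x59007 (P1/RW1/US1/PS0)
  ✓ 0x59402  — 4 lookups

Access #0 fault: NONE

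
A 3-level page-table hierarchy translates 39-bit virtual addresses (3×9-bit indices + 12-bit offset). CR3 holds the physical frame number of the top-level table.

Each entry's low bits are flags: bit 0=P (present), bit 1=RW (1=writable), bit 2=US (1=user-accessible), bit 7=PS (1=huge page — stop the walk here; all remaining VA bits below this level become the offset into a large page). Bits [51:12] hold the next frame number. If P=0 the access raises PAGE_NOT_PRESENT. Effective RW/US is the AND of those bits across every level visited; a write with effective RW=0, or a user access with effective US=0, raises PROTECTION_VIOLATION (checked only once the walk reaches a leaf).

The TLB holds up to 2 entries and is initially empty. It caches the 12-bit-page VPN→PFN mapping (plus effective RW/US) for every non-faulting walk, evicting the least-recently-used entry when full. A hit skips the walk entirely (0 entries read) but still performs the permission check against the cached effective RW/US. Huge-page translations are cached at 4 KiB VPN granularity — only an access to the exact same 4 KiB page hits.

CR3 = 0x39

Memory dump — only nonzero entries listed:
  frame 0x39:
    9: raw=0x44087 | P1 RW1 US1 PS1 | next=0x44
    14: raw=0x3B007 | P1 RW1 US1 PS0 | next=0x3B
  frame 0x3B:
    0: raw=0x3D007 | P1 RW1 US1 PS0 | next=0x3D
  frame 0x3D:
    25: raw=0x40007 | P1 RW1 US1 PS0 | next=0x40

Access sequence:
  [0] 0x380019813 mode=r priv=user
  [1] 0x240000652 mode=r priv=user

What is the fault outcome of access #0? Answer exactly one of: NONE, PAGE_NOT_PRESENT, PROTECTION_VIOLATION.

Trace:
#0 VA=0x380019813 (r,user):
  L0 @0x39[14] → 0x3B007  P=1,RW=1,US=1,PS=0
  L1 @0x3B[0] → 0x3D007  P=1,RW=1,US=1,PS=0
  L2 @0x3D[25] → 0x40007  P=1,RW=1,US=1,PS=0
  ✓ 0x40813  — 3 lookups
#1 VA=0x240000652 (r,user):
  L0 @0x39[9] → 0x44087  P=1,RW=1,US=1,PS=1
  ✓ 0x44652 (huge @L0)  — 1 lookups

Access #0 fault: NONE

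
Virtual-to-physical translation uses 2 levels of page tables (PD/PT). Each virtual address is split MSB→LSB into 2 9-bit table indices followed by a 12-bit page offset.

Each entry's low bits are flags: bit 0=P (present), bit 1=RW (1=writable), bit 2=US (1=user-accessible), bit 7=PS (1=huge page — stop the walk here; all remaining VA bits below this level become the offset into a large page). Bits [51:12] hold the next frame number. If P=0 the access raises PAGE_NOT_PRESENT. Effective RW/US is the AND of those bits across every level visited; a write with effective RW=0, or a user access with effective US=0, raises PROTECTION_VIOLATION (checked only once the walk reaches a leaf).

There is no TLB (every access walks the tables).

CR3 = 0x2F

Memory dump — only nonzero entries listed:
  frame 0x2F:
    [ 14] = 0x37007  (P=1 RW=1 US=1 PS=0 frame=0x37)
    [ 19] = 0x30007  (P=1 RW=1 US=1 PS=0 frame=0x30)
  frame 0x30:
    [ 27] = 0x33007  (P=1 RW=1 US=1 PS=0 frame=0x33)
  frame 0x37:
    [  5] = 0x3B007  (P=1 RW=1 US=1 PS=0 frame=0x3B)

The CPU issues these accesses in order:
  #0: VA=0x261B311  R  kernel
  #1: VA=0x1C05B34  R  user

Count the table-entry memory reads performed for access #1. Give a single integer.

Per-access translation:
#0 VA=0x261B311 (r,kernel):
  L0: frame=0x2F idx=19 entry=0x30007 [P=1 RW=1 US=1 PS=0]
  L1: frame=0x30 idx=27 entry=0x33007 [P=1 RW=1 US=1 PS=0]
  ✓ 0x33311  — 2 lookups
#1 VA=0x1C05B34 (r,user):
  L0: frame=0x2F idx=14 entry=0x37007 [P=1 RW=1 US=1 PS=0]
  L1: frame=0x37 idx=5 entry=0x3B007 [P=1 RW=1 US=1 PS=0]
  ✓ 0x3BB34  — 2 lookups

Entries read for #1: 2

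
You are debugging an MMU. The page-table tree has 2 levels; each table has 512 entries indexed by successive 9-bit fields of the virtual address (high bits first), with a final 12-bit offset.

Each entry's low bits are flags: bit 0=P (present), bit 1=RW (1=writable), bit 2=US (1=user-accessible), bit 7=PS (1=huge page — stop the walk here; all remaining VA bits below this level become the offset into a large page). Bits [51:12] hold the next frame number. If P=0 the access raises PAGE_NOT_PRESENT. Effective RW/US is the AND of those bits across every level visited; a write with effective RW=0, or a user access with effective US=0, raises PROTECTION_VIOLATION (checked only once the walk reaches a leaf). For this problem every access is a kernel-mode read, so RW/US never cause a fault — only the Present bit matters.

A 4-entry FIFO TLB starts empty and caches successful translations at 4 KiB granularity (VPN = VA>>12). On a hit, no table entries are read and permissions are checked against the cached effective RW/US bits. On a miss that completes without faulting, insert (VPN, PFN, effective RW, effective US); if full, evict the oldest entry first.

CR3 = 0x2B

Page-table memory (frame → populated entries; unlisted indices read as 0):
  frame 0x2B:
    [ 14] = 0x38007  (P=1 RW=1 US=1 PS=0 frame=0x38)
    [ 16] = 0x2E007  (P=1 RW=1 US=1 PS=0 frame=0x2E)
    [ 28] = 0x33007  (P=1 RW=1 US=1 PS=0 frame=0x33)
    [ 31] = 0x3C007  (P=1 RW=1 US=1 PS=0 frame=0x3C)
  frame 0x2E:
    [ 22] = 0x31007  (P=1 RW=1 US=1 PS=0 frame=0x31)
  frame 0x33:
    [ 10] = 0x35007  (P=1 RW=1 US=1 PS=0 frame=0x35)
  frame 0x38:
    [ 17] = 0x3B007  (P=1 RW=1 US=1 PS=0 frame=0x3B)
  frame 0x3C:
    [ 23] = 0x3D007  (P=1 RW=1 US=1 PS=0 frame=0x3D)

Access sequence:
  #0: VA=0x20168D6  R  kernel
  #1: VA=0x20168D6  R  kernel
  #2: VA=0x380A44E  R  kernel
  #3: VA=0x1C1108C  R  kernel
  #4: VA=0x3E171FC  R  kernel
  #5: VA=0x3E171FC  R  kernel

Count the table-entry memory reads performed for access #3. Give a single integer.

Trace:
#0 VA=0x20168D6 (r,kernel):
  L0: frame=0x2B idx=16 entry=0x2E007 [P=1 RW=1 US=1 PS=0]
  L1: frame=0x2E idx=22 entry=0x31007 [P=1 RW=1 US=1 PS=0]
  ⇒ phys 0x318D6  [2 reads]
#1 VA=0x20168D6 (r,kernel):
  TLB hit vpn=0x2016 → PA=0x318D6
#2 VA=0x380A44E (r,kernel):
  L0: frame=0x2B idx=28 entry=0x33007 [P=1 RW=1 US=1 PS=0]
  L1: frame=0x33 idx=10 entry=0x35007 [P=1 RW=1 US=1 PS=0]
  ⇒ phys 0x3544E  [2 reads]
#3 VA=0x1C1108C (r,kernel):
  L0: frame=0x2B idx=14 entry=0x38007 [P=1 RW=1 US=1 PS=0]
  L1: frame=0x38 idx=17 entry=0x3B007 [P=1 RW=1 US=1 PS=0]
  ⇒ phys 0x3B08C  [2 reads]
#4 VA=0x3E171FC (r,kernel):
  L0: frame=0x2B idx=31 entry=0x3C007 [P=1 RW=1 US=1 PS=0]
  L1: frame=0x3C idx=23 entry=0x3D007 [P=1 RW=1 US=1 PS=0]
  ⇒ phys 0x3D1FC  [2 reads]
#5 VA=0x3E171FC (r,kernel):
  TLB hit vpn=0x3E17 → PA=0x3D1FC

Entries read for #3: 2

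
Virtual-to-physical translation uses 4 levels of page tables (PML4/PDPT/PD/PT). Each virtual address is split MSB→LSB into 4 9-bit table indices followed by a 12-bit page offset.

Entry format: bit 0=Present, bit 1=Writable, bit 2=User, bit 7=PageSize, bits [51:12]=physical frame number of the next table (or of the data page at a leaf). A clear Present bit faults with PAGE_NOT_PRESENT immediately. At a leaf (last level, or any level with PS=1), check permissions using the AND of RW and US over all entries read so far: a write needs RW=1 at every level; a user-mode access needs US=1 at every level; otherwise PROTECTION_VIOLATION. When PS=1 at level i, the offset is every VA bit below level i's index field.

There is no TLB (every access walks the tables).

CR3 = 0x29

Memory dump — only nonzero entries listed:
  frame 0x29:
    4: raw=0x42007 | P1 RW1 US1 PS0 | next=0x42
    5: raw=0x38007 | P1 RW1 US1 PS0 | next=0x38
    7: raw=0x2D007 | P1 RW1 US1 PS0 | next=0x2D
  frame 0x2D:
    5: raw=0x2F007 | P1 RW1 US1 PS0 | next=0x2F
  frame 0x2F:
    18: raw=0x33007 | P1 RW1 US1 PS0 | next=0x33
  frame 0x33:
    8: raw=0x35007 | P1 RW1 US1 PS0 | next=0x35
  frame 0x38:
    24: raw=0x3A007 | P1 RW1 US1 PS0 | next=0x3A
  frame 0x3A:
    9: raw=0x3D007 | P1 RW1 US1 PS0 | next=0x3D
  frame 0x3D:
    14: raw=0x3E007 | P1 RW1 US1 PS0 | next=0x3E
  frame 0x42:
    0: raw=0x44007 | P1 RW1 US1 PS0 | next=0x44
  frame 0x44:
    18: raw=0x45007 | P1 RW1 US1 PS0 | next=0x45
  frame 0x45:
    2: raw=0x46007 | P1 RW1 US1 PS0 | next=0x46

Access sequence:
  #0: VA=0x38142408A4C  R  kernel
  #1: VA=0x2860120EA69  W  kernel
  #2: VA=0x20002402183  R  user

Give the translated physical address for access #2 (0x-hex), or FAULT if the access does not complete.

Walk each access:
#0 VA=0x38142408A4C (r,kernel):
  [0] read 0x29 idx=7: raw=0x2D007 flags P=1 W=1 U=1 S=0
  [1] read 0x2D idx=5: raw=0x2F007 flags P=1 W=1 U=1 S=0
  [2] read 0x2F idx=18: raw=0x33007 flags P=1 W=1 U=1 S=0
  [3] read 0x33 idx=8: raw=0x35007 flags P=1 W=1 U=1 S=0
  ⇒ phys 0x35A4C  [4 reads]
#1 VA=0x2860120EA69 (w,kernel):
  [0] read 0x29 idx=5: raw=0x38007 flags P=1 W=1 U=1 S=0
  [1] read 0x38 idx=24: raw=0x3A007 flags P=1 W=1 U=1 S=0
  [2] read 0x3A idx=9: raw=0x3D007 flags P=1 W=1 U=1 S=0
  [3] read 0x3D idx=14: raw=0x3E007 flags P=1 W=1 U=1 S=0
  ⇒ phys 0x3EA69  [4 reads]
#2 VA=0x20002402183 (r,user):
  [0] read 0x29 idx=4: raw=0x42007 flags P=1 W=1 U=1 S=0
  [1] read 0x42 idx=0: raw=0x44007 flags P=1 W=1 U=1 S=0
  [2] read 0x44 idx=18: raw=0x45007 flags P=1 W=1 U=1 S=0
  [3] read 0x45 idx=2: raw=0x46007 flags P=1 W=1 U=1 S=0
  ⇒ phys 0x46183  [4 reads]

Access #2 PA: 0x46183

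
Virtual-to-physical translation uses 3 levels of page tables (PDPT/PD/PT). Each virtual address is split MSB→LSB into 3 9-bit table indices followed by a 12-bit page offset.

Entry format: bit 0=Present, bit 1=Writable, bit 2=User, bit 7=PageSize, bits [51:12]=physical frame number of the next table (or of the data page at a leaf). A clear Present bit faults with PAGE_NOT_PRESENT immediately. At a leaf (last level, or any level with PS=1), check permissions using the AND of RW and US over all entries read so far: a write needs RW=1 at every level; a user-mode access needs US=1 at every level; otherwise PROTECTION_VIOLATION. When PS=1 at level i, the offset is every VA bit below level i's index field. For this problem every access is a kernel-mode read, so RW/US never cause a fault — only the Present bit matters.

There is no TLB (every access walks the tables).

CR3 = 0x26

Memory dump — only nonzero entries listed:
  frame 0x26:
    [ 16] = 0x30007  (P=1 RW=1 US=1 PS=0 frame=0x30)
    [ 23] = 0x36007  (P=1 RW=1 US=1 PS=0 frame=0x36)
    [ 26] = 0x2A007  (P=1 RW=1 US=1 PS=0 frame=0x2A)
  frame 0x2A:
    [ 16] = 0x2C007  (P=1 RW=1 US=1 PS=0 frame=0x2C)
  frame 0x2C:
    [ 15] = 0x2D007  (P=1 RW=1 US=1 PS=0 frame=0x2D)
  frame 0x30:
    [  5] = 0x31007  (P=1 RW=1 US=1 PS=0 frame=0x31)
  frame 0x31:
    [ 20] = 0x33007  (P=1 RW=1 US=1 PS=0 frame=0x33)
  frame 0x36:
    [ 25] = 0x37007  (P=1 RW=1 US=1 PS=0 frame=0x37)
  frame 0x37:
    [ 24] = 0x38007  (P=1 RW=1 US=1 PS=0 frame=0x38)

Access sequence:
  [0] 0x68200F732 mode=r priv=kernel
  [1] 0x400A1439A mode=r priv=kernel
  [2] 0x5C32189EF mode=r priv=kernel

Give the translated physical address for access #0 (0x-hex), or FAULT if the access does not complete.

Trace:
#0 VA=0x68200F732 (r,kernel):
  L0: frame=0x26 idx=26 entry=0x2A007 [P=1 RW=1 US=1 PS=0]
  L1: frame=0x2A idx=16 entry=0x2C007 [P=1 RW=1 US=1 PS=0]
  L2: frame=0x2C idx=15 entry=0x2D007 [P=1 RW=1 US=1 PS=0]
  ✓ 0x2D732  — 3 lookups
#1 VA=0x400A1439A (r,kernel):
  L0: frame=0x26 idx=16 entry=0x30007 [P=1 RW=1 US=1 PS=0]
  L1: frame=0x30 idx=5 entry=0x31007 [P=1 RW=1 US=1 PS=0]
  L2: frame=0x31 idx=20 entry=0x33007 [P=1 RW=1 US=1 PS=0]
  ✓ 0x3339A  — 3 lookups
#2 VA=0x5C32189EF (r,kernel):
  L0: frame=0x26 idx=23 entry=0x36007 [P=1 RW=1 US=1 PS=0]
  L1: frame=0x36 idx=25 entry=0x37007 [P=1 RW=1 US=1 PS=0]
  L2: frame=0x37 idx=24 entry=0x38007 [P=1 RW=1 US=1 PS=0]
  ✓ 0x389EF  — 3 lookups

Access #0 PA: 0x2D732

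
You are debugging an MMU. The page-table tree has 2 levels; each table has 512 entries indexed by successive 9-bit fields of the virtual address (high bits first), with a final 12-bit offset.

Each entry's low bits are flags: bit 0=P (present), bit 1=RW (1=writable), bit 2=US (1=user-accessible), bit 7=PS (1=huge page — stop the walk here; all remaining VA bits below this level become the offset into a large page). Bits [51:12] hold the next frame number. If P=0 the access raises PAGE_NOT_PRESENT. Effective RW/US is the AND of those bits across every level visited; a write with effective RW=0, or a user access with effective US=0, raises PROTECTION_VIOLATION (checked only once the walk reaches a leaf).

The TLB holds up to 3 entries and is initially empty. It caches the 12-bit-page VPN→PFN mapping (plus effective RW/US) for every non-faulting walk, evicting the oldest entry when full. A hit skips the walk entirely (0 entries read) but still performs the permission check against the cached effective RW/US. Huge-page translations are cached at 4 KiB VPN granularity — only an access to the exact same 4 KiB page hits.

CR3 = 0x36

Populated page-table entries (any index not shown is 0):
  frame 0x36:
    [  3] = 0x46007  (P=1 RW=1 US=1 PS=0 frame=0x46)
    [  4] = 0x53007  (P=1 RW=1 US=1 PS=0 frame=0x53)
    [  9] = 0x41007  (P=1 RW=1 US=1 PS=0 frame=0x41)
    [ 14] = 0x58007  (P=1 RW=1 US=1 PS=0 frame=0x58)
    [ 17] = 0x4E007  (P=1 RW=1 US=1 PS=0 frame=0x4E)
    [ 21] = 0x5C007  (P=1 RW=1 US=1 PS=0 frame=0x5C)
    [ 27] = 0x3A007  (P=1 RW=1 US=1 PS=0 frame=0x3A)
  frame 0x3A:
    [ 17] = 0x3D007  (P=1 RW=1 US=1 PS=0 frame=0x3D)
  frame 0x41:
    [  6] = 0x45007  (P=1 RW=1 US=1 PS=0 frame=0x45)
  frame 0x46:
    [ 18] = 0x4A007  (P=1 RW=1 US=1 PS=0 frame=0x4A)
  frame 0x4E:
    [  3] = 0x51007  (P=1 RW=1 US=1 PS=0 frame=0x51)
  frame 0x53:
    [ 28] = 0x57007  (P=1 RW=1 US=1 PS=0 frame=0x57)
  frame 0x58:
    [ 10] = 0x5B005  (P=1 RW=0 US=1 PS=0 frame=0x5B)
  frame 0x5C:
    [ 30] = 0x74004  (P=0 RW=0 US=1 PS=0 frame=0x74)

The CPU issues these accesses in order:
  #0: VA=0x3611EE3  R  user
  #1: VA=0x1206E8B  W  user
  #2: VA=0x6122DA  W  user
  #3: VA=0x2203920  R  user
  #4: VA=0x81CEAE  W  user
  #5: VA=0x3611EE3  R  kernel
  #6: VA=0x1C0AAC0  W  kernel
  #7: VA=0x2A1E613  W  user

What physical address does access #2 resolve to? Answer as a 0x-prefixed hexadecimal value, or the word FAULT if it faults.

Trace:
#0 VA=0x3611EE3 (r,user):
  L0 @0x36[27] → 0x3A007  P=1,RW=1,US=1,PS=0
  L1 @0x3A[17] → 0x3D007  P=1,RW=1,US=1,PS=0
  ⇒ phys 0x3DEE3  [2 reads]
#1 VA=0x1206E8B (w,user):
  L0 @0x36[9] → 0x41007  P=1,RW=1,US=1,PS=0
  L1 @0x41[6] → 0x45007  P=1,RW=1,US=1,PS=0
  ⇒ phys 0x45E8B  [2 reads]
#2 VA=0x6122DA (w,user):
  L0 @0x36[3] → 0x46007  P=1,RW=1,US=1,PS=0
  L1 @0x46[18] → 0x4A007  P=1,RW=1,US=1,PS=0
  ⇒ phys 0x4A2DA  [2 reads]
#3 VA=0x2203920 (r,user):
  L0 @0x36[17] → 0x4E007  P=1,RW=1,US=1,PS=0
  L1 @0x4E[3] → 0x51007  P=1,RW=1,US=1,PS=0
  ⇒ phys 0x51920  [2 reads]
#4 VA=0x81CEAE (w,user):
  L0 @0x36[4] → 0x53007  P=1,RW=1,US=1,PS=0
  L1 @0x53[28] → 0x57007  P=1,RW=1,US=1,PS=0
  ⇒ phys 0x57EAE  [2 reads]
#5 VA=0x3611EE3 (r,kernel):
  L0 @0x36[27] → 0x3A007  P=1,RW=1,US=1,PS=0
  L1 @0x3A[17] → 0x3D007  P=1,RW=1,US=1,PS=0
  ⇒ phys 0x3DEE3  [2 reads]
#6 VA=0x1C0AAC0 (w,kernel):
  L0 @0x36[14] → 0x58007  P=1,RW=1,US=1,PS=0
  L1 @0x58[10] → 0x5B005  P=1,RW=0,US=1,PS=0
  ⇒ fault: PROTECTION_VIOLATION  — 2 lookups
#7 VA=0x2A1E613 (w,user):
  L0 @0x36[21] → 0x5C007  P=1,RW=1,US=1,PS=0
  L1 @0x5C[30] → 0x74004  P=0,RW=0,US=1,PS=0
  ⇒ fault: PAGE_NOT_PRESENT  — 2 lookups

Access #2 PA: 0x4A2DA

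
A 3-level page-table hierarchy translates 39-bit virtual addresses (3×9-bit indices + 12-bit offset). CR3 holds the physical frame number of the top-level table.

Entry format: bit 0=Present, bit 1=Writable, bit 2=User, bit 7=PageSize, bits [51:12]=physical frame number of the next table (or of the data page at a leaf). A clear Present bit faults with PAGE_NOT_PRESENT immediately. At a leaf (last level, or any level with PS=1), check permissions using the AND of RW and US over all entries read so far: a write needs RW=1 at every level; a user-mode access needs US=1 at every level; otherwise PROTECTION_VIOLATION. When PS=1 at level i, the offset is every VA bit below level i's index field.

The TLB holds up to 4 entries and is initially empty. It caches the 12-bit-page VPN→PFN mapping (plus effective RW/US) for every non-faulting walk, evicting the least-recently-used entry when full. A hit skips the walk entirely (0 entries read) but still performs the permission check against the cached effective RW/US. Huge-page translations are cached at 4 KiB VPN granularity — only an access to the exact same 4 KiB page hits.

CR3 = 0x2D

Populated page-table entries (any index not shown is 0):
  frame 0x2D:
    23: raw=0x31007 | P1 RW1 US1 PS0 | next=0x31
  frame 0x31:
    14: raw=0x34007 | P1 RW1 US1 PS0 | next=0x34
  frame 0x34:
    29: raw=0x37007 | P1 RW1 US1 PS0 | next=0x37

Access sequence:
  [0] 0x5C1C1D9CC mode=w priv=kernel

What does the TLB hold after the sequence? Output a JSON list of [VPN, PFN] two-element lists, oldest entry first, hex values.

Per-access translation:
#0 VA=0x5C1C1D9CC (w,kernel):
  [0] read 0x2D idx=23: raw=0x31007 flags P=1 W=1 U=1 S=0
  [1] read 0x31 idx=14: raw=0x34007 flags P=1 W=1 U=1 S=0
  [2] read 0x34 idx=29: raw=0x37007 flags P=1 W=1 U=1 S=0
  ✓ 0x379CC  — 3 lookups

TLB: [["0x5C1C1D", "0x37"]]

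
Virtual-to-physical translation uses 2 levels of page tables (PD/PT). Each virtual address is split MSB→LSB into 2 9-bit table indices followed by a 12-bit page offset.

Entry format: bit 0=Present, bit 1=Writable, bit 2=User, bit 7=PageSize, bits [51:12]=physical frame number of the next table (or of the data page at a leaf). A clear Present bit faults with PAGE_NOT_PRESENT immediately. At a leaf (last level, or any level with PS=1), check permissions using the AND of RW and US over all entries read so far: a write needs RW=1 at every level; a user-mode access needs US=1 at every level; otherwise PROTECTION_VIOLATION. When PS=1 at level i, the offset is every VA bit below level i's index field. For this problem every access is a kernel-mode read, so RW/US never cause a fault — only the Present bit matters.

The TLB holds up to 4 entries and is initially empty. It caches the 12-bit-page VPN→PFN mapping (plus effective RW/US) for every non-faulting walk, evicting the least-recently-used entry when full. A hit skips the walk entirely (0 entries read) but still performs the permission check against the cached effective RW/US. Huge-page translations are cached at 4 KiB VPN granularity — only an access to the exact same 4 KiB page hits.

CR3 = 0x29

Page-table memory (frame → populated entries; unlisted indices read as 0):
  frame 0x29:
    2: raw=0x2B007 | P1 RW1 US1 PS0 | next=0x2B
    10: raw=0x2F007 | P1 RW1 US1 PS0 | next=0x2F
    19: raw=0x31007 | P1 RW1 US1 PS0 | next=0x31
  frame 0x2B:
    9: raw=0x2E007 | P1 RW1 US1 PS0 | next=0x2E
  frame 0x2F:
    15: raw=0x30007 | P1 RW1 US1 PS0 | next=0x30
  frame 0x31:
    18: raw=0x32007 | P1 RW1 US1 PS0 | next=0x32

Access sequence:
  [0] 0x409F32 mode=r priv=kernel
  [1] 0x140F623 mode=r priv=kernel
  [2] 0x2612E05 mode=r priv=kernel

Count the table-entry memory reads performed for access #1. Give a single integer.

Per-access translation:
#0 VA=0x409F32 (r,kernel):
  L0 @0x29[2] → 0x2B007  P=1,RW=1,US=1,PS=0
  L1 @0x2B[9] → 0x2E007  P=1,RW=1,US=1,PS=0
  ✓ 0x2EF32  — 2 lookups
#1 VA=0x140F623 (r,kernel):
  L0 @0x29[10] → 0x2F007  P=1,RW=1,US=1,PS=0
  L1 @0x2F[15] → 0x30007  P=1,RW=1,US=1,PS=0
  ✓ 0x30623  — 2 lookups
#2 VA=0x2612E05 (r,kernel):
  L0 @0x29[19] → 0x31007  P=1,RW=1,US=1,PS=0
  L1 @0x31[18] → 0x32007  P=1,RW=1,US=1,PS=0
  ✓ 0x32E05  — 2 lookups

Entries read for #1: 2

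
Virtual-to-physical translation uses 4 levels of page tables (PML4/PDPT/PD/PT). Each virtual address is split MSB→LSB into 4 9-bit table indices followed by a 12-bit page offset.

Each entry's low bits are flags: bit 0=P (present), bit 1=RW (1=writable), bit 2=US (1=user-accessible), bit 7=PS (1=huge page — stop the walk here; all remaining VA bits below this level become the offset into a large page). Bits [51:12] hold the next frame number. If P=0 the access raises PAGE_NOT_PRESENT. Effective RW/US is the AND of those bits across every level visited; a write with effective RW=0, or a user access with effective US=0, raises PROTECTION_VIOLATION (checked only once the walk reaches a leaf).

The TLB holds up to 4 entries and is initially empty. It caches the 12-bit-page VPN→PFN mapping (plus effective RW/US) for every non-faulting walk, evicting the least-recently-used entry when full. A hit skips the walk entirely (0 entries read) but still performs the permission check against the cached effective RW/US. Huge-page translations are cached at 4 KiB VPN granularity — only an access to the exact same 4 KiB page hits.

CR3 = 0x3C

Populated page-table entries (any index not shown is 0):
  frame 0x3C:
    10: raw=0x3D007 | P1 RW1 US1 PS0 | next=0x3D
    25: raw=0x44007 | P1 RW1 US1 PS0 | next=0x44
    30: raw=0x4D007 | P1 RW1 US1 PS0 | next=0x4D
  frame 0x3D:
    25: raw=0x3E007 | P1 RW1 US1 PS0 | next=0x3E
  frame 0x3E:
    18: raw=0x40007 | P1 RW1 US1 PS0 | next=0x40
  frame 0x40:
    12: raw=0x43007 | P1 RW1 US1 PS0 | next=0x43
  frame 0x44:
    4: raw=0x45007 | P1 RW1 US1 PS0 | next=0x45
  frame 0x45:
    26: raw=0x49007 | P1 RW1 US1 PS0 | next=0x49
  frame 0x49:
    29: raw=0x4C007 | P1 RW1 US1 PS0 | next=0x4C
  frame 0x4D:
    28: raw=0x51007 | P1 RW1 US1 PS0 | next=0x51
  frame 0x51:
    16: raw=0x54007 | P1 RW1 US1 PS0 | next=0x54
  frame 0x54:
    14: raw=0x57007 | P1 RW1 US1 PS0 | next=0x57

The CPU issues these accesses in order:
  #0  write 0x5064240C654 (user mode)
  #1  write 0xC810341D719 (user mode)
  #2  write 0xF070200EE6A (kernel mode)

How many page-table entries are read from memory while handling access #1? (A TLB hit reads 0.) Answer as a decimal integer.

Walk each access:
#0 VA=0x5064240C654 (w,user):
  [0] read 0x3C idx=10: raw=0x3D007 flags P=1 W=1 U=1 S=0
  [1] read 0x3D idx=25: raw=0x3E007 flags P=1 W=1 U=1 S=0
  [2] read 0x3E idx=18: raw=0x40007 flags P=1 W=1 U=1 S=0
  [3] read 0x40 idx=12: raw=0x43007 flags P=1 W=1 U=1 S=0
  → PA=0x43654  (4 entries read)
#1 VA=0xC810341D719 (w,user):
  [0] read 0x3C idx=25: raw=0x44007 flags P=1 W=1 U=1 S=0
  [1] read 0x44 idx=4: raw=0x45007 flags P=1 W=1 U=1 S=0
  [2] read 0x45 idx=26: raw=0x49007 flags P=1 W=1 U=1 S=0
  [3] read 0x49 idx=29: raw=0x4C007 flags P=1 W=1 U=1 S=0
  → PA=0x4C719  (4 entries read)
#2 VA=0xF070200EE6A (w,kernel):
  [0] read 0x3C idx=30: raw=0x4D007 flags P=1 W=1 U=1 S=0
  [1] read 0x4D idx=28: raw=0x51007 flags P=1 W=1 U=1 S=0
  [2] read 0x51 idx=16: raw=0x54007 flags P=1 W=1 U=1 S=0
  [3] read 0x54 idx=14: raw=0x57007 flags P=1 W=1 U=1 S=0
  → PA=0x57E6A  (4 entries read)

Entries read for #1: 4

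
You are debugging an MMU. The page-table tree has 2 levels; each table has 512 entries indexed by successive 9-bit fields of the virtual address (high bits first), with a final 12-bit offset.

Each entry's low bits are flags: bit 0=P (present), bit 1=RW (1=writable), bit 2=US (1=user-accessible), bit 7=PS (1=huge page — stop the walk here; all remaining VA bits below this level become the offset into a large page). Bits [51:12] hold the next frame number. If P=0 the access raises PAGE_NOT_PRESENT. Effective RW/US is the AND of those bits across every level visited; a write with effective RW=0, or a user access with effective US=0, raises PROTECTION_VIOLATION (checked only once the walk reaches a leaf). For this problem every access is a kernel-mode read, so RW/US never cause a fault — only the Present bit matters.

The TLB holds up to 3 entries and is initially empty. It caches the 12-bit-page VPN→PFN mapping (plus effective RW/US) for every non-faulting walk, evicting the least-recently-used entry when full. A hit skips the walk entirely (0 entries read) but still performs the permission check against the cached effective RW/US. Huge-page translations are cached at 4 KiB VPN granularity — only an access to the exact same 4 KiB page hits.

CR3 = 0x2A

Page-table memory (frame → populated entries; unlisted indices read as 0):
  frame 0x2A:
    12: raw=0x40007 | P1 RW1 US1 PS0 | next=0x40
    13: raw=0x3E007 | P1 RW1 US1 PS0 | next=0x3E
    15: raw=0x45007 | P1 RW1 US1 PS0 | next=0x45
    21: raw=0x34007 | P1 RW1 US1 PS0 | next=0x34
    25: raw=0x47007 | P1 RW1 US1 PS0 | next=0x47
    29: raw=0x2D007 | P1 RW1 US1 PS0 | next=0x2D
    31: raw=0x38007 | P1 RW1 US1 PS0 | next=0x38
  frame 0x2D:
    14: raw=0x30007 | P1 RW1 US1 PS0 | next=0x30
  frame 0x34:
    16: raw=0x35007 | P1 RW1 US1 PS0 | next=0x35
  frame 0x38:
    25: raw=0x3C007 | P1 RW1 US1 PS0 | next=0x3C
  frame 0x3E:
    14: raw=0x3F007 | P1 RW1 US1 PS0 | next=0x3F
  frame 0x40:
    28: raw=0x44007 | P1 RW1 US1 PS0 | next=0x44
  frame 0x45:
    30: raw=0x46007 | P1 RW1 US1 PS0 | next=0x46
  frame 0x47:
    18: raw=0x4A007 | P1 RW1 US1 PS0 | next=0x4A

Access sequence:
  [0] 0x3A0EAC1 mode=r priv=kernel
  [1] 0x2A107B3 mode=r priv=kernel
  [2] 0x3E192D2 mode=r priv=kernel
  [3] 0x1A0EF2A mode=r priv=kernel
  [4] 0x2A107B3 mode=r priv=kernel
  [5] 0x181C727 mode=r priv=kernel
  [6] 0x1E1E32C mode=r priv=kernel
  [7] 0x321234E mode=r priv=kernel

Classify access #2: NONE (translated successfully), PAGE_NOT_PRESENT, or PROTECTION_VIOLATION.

Trace:
#0 VA=0x3A0EAC1 (r,kernel):
  L0: frame=0x2A idx=29 entry=0x2D007 [P=1 RW=1 US=1 PS=0]
  L1: frame=0x2D idx=14 entry=0x30007 [P=1 RW=1 US=1 PS=0]
  ⇒ phys 0x30AC1  [2 reads]
#1 VA=0x2A107B3 (r,kernel):
  L0: frame=0x2A idx=21 entry=0x34007 [P=1 RW=1 US=1 PS=0]
  L1: frame=0x34 idx=16 entry=0x35007 [P=1 RW=1 US=1 PS=0]
  ⇒ phys 0x357B3  [2 reads]
#2 VA=0x3E192D2 (r,kernel):
  L0: frame=0x2A idx=31 entry=0x38007 [P=1 RW=1 US=1 PS=0]
  L1: frame=0x38 idx=25 entry=0x3C007 [P=1 RW=1 US=1 PS=0]
  ⇒ phys 0x3C2D2  [2 reads]
#3 VA=0x1A0EF2A (r,kernel):
  L0: frame=0x2A idx=13 entry=0x3E007 [P=1 RW=1 US=1 PS=0]
  L1: frame=0x3E idx=14 entry=0x3F007 [P=1 RW=1 US=1 PS=0]
  ⇒ phys 0x3FF2A  [2 reads]
#4 VA=0x2A107B3 (r,kernel):
  TLB hit vpn=0x2A10 → PA=0x357B3
#5 VA=0x181C727 (r,kernel):
  L0: frame=0x2A idx=12 entry=0x40007 [P=1 RW=1 US=1 PS=0]
  L1: frame=0x40 idx=28 entry=0x44007 [P=1 RW=1 US=1 PS=0]
  ⇒ phys 0x44727  [2 reads]
#6 VA=0x1E1E32C (r,kernel):
  L0: frame=0x2A idx=15 entry=0x45007 [P=1 RW=1 US=1 PS=0]
  L1: frame=0x45 idx=30 entry=0x46007 [P=1 RW=1 US=1 PS=0]
  ⇒ phys 0x4632C  [2 reads]
#7 VA=0x321234E (r,kernel):
  L0: frame=0x2A idx=25 entry=0x47007 [P=1 RW=1 US=1 PS=0]
  L1: frame=0x47 idx=18 entry=0x4A007 [P=1 RW=1 US=1 PS=0]
  ⇒ phys 0x4A34E  [2 reads]

Access #2 fault: NONE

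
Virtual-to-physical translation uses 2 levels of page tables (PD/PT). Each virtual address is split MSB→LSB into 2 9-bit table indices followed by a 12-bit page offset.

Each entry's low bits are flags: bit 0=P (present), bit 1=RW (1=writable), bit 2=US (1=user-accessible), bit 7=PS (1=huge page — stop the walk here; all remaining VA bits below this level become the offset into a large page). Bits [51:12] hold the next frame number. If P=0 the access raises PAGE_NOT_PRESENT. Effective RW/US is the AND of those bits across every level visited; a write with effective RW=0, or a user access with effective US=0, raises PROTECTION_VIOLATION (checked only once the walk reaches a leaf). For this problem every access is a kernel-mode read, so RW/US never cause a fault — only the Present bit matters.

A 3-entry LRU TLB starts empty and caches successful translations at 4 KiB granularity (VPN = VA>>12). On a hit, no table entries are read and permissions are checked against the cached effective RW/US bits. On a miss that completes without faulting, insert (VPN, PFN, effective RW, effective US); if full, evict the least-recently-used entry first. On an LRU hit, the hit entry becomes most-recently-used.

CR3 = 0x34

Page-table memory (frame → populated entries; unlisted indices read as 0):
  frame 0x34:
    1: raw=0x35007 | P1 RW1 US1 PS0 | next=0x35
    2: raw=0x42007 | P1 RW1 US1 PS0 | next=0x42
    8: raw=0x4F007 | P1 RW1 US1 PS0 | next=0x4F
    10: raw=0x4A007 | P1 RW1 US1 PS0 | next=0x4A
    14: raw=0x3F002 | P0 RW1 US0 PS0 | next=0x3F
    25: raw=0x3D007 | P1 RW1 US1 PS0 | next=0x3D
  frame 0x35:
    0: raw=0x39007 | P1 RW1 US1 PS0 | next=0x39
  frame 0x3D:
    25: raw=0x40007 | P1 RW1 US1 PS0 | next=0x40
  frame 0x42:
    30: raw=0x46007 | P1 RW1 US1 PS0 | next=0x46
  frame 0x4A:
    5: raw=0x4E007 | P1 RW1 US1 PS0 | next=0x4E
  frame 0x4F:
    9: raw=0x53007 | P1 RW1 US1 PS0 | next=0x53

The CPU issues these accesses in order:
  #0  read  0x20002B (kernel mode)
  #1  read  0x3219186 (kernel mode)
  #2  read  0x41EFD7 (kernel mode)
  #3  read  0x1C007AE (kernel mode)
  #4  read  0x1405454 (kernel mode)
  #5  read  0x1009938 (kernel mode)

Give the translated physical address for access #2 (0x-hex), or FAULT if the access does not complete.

Trace:
#0 VA=0x20002B (r,kernel):
  lvl0: tbl 0x34, slot 1 ⇒ 0x35007 (P1/RW1/US1/PS0)
  lvl1: tbl 0x35, slot 0 ⇒ 0x39007 (P1/RW1/US1/PS0)
  ✓ 0x3902B  — 2 lookups
#1 VA=0x3219186 (r,kernel):
  lvl0: tbl 0x34, slot 25 ⇒ 0x3D007 (P1/RW1/US1/PS0)
  lvl1: tbl 0x3D, slot 25 ⇒ 0x40007 (P1/RW1/US1/PS0)
  ✓ 0x40186  — 2 lookups
#2 VA=0x41EFD7 (r,kernel):
  lvl0: tbl 0x34, slot 2 ⇒ 0x42007 (P1/RW1/US1/PS0)
  lvl1: tbl 0x42, slot 30 ⇒ 0x46007 (P1/RW1/US1/PS0)
  ✓ 0x46FD7  — 2 lookups
#3 VA=0x1C007AE (r,kernel):
  lvl0: tbl 0x34, slot 14 ⇒ 0x3F002 (P0/RW1/US0/PS0)
  → PAGE_NOT_PRESENT  (1 entries read)
#4 VA=0x1405454 (r,kernel):
  lvl0: tbl 0x34, slot 10 ⇒ 0x4A007 (P1/RW1/US1/PS0)
  lvl1: tbl 0x4A, slot 5 ⇒ 0x4E007 (P1/RW1/US1/PS0)
  ✓ 0x4E454  — 2 lookups
#5 VA=0x1009938 (r,kernel):
  lvl0: tbl 0x34, slot 8 ⇒ 0x4F007 (P1/RW1/US1/PS0)
  lvl1: tbl 0x4F, slot 9 ⇒ 0x53007 (P1/RW1/US1/PS0)
  ✓ 0x53938  — 2 lookups

Access #2 PA: 0x46FD7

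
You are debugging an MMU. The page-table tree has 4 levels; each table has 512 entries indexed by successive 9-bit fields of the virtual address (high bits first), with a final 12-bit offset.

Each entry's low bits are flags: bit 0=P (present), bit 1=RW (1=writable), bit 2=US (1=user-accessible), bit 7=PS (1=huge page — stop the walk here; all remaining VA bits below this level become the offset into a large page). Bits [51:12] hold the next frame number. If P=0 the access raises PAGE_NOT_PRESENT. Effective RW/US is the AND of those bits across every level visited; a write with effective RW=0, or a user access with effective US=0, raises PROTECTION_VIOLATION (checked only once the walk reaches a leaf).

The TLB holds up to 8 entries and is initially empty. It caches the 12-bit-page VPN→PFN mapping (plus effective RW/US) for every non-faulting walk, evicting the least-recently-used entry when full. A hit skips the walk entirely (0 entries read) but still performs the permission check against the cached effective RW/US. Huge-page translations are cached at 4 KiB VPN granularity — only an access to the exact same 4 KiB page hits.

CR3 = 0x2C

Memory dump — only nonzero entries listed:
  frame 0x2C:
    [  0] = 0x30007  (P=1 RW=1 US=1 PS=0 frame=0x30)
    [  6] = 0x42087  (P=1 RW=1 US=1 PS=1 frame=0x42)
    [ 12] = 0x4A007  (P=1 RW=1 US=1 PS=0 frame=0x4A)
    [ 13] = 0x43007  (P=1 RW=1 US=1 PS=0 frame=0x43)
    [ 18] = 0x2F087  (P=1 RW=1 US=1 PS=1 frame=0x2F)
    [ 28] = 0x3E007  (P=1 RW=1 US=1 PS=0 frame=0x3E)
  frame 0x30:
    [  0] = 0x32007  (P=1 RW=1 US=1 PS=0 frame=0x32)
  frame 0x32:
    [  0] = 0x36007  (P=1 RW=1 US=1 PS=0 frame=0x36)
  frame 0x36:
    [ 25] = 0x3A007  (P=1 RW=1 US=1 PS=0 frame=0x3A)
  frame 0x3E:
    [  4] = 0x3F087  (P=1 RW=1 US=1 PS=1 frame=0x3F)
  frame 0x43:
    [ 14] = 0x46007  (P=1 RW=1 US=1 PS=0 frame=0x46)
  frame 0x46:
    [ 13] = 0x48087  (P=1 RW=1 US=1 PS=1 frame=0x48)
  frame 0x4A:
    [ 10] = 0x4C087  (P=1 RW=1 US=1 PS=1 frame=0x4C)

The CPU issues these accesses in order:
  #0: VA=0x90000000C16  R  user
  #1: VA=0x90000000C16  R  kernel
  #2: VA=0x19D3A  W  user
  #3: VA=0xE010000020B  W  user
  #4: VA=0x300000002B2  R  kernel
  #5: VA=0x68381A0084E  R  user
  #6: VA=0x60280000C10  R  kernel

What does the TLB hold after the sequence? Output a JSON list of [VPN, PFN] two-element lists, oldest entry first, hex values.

Per-access translation:
#0 VA=0x90000000C16 (r,user):
  L0: frame=0x2C idx=18 entry=0x2F087 [P=1 RW=1 US=1 PS=1]
  → PA=0x2FC16 (huge @L0)  (1 entries read)
#1 VA=0x90000000C16 (r,kernel):
  TLB hit vpn=0x90000000 → PA=0x2FC16
#2 VA=0x19D3A (w,user):
  L0: frame=0x2C idx=0 entry=0x30007 [P=1 RW=1 US=1 PS=0]
  L1: frame=0x30 idx=0 entry=0x32007 [P=1 RW=1 US=1 PS=0]
  L2: frame=0x32 idx=0 entry=0x36007 [P=1 RW=1 US=1 PS=0]
  L3: frame=0x36 idx=25 entry=0x3A007 [P=1 RW=1 US=1 PS=0]
  → PA=0x3AD3A  (4 entries read)
#3 VA=0xE010000020B (w,user):
  L0: frame=0x2C idx=28 entry=0x3E007 [P=1 RW=1 US=1 PS=0]
  L1: frame=0x3E idx=4 entry=0x3F087 [P=1 RW=1 US=1 PS=1]
  → PA=0x3F20B (huge @L1)  (2 entries read)
#4 VA=0x300000002B2 (r,kernel):
  L0: frame=0x2C idx=6 entry=0x42087 [P=1 RW=1 US=1 PS=1]
  → PA=0x422B2 (huge @L0)  (1 entries read)
#5 VA=0x68381A0084E (r,user):
  L0: frame=0x2C idx=13 entry=0x43007 [P=1 RW=1 US=1 PS=0]
  L1: frame=0x43 idx=14 entry=0x46007 [P=1 RW=1 US=1 PS=0]
  L2: frame=0x46 idx=13 entry=0x48087 [P=1 RW=1 US=1 PS=1]
  → PA=0x4884E (huge @L2)  (3 entries read)
#6 VA=0x60280000C10 (r,kernel):
  L0: frame=0x2C idx=12 entry=0x4A007 [P=1 RW=1 US=1 PS=0]
  L1: frame=0x4A idx=10 entry=0x4C087 [P=1 RW=1 US=1 PS=1]
  → PA=0x4CC10 (huge @L1)  (2 entries read)

TLB: [["0x90000000", "0x2F"], ["0x19", "0x3A"], ["0xE0100000", "0x3F"], ["0x30000000", "0x42"], ["0x68381A00", "0x48"], ["0x60280000", "0x4C"]]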